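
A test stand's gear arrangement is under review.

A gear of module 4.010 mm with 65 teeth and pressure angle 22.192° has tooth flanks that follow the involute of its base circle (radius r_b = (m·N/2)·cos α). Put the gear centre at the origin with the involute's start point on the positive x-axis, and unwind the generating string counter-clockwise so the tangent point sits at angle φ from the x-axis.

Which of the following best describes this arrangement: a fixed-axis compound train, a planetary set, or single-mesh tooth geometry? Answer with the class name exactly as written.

single-mesh tooth geometry

single-mesh involute tooth geometry (65T wheel at module 4.010)
classification: single-mesh tooth geometry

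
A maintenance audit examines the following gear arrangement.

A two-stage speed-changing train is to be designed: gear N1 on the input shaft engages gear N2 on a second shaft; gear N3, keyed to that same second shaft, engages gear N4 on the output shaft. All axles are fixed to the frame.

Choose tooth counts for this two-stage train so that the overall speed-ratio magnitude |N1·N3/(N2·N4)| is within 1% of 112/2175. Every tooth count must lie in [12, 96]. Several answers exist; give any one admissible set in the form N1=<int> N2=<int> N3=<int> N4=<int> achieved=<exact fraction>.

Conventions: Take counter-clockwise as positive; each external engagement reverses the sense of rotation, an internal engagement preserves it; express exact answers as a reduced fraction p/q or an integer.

N1=14 N2=50 N3=16 N4=87 achieved=112/2175

2-stage fixed-axis compound train for ratio 112/2175
target = 112/2175 in lowest terms: an exact hit needs N1·N3 = k·112 and N2·N4 = k·2175 for one integer k, every count in [12, 96]; additionally prefer no 1:1 stage (N1 ≠ N2, N3 ≠ N4)
k = 1: no 1:1-free in-range split of k·112 and k·2175 into factor pairs; take k = 2
k = 2: N1·N3 = 224 = 14·16, N2·N4 = 4350 = 50·87
achieved = 14·16/(50·87) = 112/2175; |achieved − target| = 0 ≤ 28/54375 ✓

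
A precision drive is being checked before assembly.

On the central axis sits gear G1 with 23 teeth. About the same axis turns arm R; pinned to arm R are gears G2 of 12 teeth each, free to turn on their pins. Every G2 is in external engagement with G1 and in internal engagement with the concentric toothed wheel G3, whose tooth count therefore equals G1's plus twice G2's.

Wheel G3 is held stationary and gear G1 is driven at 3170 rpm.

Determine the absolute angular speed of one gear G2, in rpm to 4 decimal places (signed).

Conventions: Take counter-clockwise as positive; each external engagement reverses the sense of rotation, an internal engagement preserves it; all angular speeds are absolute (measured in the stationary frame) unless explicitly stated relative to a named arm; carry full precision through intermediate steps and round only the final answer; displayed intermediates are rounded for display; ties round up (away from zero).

recognized (axles ride arm R): planetary set, 23/12/47 teeth
normalise by the input: solve with ω_sun = 1, then scale by 3170 rpm
ring teeth: 23 + 2·12 = 47
23(ω_sun−ω_arm) = −47(ω_ring−ω_arm),  ω_ring = 0, ω_sun = 1
23(1−ω_arm) = −47(0−ω_arm)  ⇒  70·ω_arm = 23  ⇒  ω_arm = 23/70
sun–planet mesh: 23·(1−23/70) = −12·(ω_p−ω_arm)  ⇒  ω_p−ω_arm = -1081/840
ω_p = 23/70 − 1081/840 = -23/24
scale: ω_p = -23/24 × 3170 rpm = -3037.9167 rpm

-3037.9167 rpm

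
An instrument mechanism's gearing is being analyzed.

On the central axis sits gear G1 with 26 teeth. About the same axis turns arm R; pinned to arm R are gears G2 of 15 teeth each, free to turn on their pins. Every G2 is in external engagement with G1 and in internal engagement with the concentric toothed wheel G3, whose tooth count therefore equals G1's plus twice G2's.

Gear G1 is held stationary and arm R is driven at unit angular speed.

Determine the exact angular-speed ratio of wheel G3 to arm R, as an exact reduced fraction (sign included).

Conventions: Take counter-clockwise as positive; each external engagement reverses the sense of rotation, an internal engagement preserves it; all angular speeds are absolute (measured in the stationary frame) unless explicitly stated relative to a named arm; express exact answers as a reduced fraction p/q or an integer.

41/28

topology: planetary set — G1 26T / G2 15T / G3 56T, arm = carrier (Willis)
ring teeth: 26 + 2·15 = 56
26(ω_sun−ω_arm) = −56(ω_ring−ω_arm),  ω_sun = 0, ω_arm = 1
ω_ring = 1 − (26/56)(0−1) = 41/28
ω_out/ω_in = 41/28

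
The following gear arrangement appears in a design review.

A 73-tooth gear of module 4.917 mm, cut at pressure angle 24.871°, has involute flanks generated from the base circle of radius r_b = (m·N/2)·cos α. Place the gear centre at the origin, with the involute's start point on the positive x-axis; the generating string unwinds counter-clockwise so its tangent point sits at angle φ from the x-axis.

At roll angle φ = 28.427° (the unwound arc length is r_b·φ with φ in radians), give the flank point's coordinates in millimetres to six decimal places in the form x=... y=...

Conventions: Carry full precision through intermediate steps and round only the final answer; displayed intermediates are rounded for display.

single-mesh involute tooth geometry (73T wheel at module 4.917)
pitch radius r_p = m·N/2 = 4.917·73/2 = 179.470500
base radius r_b = r_p·cos α = 179.470500·cos 24.871° = 162.825868
roll angle φ = 28.427° = 0.49614475 rad
x = r_b·(cos φ + φ·sin φ) = 181.649912
y = r_b·(sin φ − φ·cos φ) = 6.466941

x=181.649912 y=6.466941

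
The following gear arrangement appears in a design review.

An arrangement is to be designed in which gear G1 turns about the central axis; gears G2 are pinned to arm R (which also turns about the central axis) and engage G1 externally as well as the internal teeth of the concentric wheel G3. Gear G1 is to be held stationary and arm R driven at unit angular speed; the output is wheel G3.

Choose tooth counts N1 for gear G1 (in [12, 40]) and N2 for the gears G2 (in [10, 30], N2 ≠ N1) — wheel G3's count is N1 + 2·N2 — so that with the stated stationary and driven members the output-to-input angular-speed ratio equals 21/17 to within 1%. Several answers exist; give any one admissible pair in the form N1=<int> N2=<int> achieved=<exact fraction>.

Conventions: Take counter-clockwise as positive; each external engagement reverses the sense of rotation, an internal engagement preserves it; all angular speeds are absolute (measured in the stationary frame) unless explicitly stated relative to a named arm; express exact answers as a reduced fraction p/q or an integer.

N1=16 N2=26 achieved=21/17

planetary set to be sized for 21/17 (Willis relation)
Willis with ω_sun = 0: ω_ring/ω_arm = (N1+N3)/N3; set equal to 21/17  ⇒  N3/N1 = 1/(21/17 − 1) = 17/4
N3 = N1 + 2·N2  ⇒  N2/N1 = (N3/N1 − 1)/2 = (17/4 − 1)/2 = 13/8
smallest multiple with N1 ≥ 12 and N2 ≥ 10: k = 2  ⇒  N1 = 2·8 = 16, N2 = 2·13 = 26 (N1 ≤ 40, N2 ≤ 30, N2 ≠ N1 ✓), N3 = 16 + 2·26 = 68
check: (N1+N3)/N3 with N1 = 16, N3 = 68 gives 21/17; |achieved − target| = 0 ≤ 21/1700 ✓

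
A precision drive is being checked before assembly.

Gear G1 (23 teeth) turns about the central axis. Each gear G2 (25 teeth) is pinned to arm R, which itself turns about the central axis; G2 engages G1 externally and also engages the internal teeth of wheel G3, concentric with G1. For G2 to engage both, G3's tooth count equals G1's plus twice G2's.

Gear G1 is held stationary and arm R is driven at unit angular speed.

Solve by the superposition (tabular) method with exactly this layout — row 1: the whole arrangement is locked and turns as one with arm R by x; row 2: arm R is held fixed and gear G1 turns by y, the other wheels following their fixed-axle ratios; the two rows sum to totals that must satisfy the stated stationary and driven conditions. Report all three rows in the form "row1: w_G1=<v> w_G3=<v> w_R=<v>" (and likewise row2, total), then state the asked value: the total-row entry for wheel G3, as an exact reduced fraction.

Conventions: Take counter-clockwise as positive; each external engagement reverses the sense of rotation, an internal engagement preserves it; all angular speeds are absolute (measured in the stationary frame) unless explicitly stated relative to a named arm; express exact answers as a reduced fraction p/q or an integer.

row1: w_G1=1 w_G3=1 w_R=1
row2: w_G1=-1 w_G3=23/73 w_R=0
total: w_G1=0 w_G3=96/73 w_R=1
asked value: 96/73

recognized (axles ride arm R): planetary set, 23/25/73 teeth
row 1: whole set turns with the arm by x
row 2: sun turns y, ring = −(23/73)·y, arm 0
boundary: total ω_sun = x + y = 0 and total ω_arm = x = 1  ⇒  y = -1, x = 1
row 2 ring = −(23/73)·(-1) = 23/73
totals (row 1 + row 2): sun 1 + (-1) = 0, ring 1 + 23/73 = 96/73, arm 1 + 0 = 1
asked cell (total, ring) = 96/73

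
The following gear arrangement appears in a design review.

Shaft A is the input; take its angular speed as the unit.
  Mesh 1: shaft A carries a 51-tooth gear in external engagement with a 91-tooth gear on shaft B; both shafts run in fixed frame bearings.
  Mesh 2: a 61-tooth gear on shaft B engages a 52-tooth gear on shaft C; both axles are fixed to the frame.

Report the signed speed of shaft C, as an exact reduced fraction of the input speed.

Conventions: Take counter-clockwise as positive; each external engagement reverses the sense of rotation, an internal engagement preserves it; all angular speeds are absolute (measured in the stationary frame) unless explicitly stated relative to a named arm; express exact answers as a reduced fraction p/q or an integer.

2-mesh fixed-axis compound train (all bearings frame-fixed)
mesh 1 [51T→91T]: |ω|/ω_in = 1×51/91 = 51/91, sense flips to −
mesh 2 [61T→52T]: |ω|/ω_in = (51/91)×61/52 = 3111/4732, sense flips to +
signed output speed (× input speed) = 3111/4732

3111/4732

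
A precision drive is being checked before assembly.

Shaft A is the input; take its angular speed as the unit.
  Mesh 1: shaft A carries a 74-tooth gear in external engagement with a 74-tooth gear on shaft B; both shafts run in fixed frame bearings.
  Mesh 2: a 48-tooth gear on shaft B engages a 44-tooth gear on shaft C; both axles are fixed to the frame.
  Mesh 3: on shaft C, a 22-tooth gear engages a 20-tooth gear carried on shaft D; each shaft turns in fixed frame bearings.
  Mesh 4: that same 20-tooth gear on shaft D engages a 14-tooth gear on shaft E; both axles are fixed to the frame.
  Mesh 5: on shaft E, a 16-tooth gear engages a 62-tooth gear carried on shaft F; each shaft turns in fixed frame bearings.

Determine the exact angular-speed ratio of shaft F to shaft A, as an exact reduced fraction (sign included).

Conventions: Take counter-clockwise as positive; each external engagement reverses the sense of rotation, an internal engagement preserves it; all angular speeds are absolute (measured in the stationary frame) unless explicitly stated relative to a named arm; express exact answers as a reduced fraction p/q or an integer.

class = fixed-axis compound train [5 meshes; 5 ratios multiply, 5 sense flips]
mesh 1 [74T→74T]: running ratio 1, sense −
mesh 2 [48T→44T]: running ratio 12/11, sense +
mesh 3 [22T→20T]: running ratio 6/5, sense −
mesh 4 [20T→14T]: running ratio 12/7, sense +
mesh 5 [16T→62T]: running ratio 96/217, sense −
ω_out/ω_in = -96/217

-96/217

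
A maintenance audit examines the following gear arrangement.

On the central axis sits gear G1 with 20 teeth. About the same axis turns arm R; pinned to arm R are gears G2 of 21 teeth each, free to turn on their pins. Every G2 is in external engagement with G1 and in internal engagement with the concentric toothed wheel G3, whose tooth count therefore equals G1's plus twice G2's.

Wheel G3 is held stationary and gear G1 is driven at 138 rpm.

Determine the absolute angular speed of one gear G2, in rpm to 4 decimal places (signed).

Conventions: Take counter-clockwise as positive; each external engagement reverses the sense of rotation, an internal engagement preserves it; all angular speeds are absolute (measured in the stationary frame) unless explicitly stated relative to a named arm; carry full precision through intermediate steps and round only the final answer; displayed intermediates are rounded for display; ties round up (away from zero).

-65.7143 rpm

recognized (axles ride arm R): planetary set, 20/21/62 teeth
normalise by the input: solve with ω_sun = 1, then scale by 138 rpm
ring teeth: 20 + 2·21 = 62
20(ω_sun−ω_arm) = −62(ω_ring−ω_arm),  ω_ring = 0, ω_sun = 1
20(1−ω_arm) = −62(0−ω_arm)  ⇒  82·ω_arm = 20  ⇒  ω_arm = 10/41
sun–planet mesh: 20·(1−10/41) = −21·(ω_p−ω_arm)  ⇒  ω_p−ω_arm = -620/861
ω_p = 10/41 − 620/861 = -10/21
scale: ω_p = -10/21 × 138 rpm = -65.7143 rpm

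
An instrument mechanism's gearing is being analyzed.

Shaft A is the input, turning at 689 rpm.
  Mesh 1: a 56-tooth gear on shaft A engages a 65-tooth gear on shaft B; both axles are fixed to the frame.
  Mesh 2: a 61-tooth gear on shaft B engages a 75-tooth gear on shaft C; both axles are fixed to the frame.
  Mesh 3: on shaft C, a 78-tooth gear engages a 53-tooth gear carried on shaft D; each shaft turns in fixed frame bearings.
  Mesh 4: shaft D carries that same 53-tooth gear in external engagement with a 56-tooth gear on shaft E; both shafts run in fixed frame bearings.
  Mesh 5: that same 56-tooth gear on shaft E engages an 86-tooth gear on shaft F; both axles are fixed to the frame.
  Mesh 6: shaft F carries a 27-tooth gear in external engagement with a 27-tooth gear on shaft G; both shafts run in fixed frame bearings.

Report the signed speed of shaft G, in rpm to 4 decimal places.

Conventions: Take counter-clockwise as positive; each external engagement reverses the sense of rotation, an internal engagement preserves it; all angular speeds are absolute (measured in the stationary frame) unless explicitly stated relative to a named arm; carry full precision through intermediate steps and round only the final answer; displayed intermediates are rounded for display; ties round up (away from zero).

+437.8835 rpm

recognized (7 fixed axles, 6 meshes): fixed-axis compound train
mesh 1 [56T→65T]: ω = 689.0000×56/65 = 593.6000 rpm, sense flips to −
mesh 2 [61T→75T]: ω = 593.6000×61/75 = 482.7947 rpm, sense flips to +
mesh 3 [78T→53T]: ω = 482.7947×78/53 = 710.5280 rpm, sense flips to −
mesh 4 [53T→56T]: ω = 710.5280×53/56 = 672.4640 rpm, sense flips to +
mesh 5 [56T→86T]: ω = 672.4640×56/86 = 437.8835 rpm, sense flips to −
mesh 6 [27T→27T]: ω = 437.8835×27/27 = 437.8835 rpm, sense flips to +
signed output speed = +437.8835 rpm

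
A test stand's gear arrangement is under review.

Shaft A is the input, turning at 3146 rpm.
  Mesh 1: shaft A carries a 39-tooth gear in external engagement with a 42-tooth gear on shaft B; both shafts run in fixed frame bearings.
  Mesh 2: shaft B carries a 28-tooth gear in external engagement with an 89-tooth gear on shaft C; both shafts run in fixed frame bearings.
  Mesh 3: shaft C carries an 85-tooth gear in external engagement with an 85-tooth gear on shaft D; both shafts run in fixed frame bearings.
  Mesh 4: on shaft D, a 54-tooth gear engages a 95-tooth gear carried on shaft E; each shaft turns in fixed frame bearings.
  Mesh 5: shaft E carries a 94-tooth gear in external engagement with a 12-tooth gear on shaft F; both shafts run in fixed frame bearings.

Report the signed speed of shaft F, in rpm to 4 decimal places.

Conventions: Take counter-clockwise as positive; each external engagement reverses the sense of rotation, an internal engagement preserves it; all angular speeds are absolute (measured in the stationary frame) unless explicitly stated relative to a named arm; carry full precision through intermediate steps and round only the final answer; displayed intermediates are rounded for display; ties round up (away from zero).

-4092.2186 rpm

5-mesh fixed-axis compound train (all bearings frame-fixed)
mesh 1 [39T→42T]: ω = 3146.0000×39/42 = 2921.2857 rpm, sense flips to −
mesh 2 [28T→89T]: ω = 2921.2857×28/89 = 919.0562 rpm, sense flips to +
mesh 3 [85T→85T]: ω = 919.0562×85/85 = 919.0562 rpm, sense flips to −
mesh 4 [54T→95T]: ω = 919.0562×54/95 = 522.4109 rpm, sense flips to +
mesh 5 [94T→12T]: ω = 522.4109×94/12 = 4092.2186 rpm, sense flips to −
signed output speed = -4092.2186 rpm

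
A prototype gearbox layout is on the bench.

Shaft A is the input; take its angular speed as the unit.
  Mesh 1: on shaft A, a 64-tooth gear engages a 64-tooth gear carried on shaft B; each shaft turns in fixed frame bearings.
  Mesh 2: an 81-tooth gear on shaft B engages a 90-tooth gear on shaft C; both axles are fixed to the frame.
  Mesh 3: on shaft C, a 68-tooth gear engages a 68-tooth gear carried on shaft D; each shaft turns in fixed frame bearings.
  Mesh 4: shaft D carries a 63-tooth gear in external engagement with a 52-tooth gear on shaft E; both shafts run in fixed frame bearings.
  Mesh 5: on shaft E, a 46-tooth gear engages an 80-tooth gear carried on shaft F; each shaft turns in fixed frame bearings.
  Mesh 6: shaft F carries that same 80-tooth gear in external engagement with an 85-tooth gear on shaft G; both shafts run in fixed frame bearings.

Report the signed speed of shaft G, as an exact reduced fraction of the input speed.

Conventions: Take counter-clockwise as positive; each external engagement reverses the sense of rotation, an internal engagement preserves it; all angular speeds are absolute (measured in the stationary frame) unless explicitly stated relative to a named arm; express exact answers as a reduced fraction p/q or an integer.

6-mesh fixed-axis compound train (all bearings frame-fixed)
mesh 1 [64T→64T]: |ω|/ω_in = 1×64/64 = 1, sense flips to −
mesh 2 [81T→90T]: |ω|/ω_in = 1×81/90 = 9/10, sense flips to +
mesh 3 [68T→68T]: |ω|/ω_in = (9/10)×68/68 = 9/10, sense flips to −
mesh 4 [63T→52T]: |ω|/ω_in = (9/10)×63/52 = 567/520, sense flips to +
mesh 5 [46T→80T]: |ω|/ω_in = (567/520)×46/80 = 13041/20800, sense flips to −
mesh 6 [80T→85T]: |ω|/ω_in = (13041/20800)×80/85 = 13041/22100, sense flips to +
signed output speed (× input speed) = 13041/22100

13041/22100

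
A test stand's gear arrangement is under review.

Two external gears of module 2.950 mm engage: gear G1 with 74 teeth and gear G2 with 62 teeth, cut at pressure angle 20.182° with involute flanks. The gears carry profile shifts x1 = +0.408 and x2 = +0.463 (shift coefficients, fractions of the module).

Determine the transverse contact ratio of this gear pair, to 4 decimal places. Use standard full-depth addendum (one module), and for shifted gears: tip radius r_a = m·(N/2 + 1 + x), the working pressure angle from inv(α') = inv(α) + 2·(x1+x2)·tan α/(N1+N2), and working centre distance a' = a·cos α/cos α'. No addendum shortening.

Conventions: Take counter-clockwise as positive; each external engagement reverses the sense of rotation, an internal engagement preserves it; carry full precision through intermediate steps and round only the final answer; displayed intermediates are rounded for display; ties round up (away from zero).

recognized (one external pair, fixed centres): single-mesh tooth geometry, m = 2.950, N1 = 74, N2 = 62
base radii: r_b1 = 102.448349, r_b2 = 85.835103
tip radii: r_a1 = 113.303600, r_a2 = 95.765850
inv(α') = inv(20.182°) + 2·(+0.408+0.463)·tan α/(74+62) = 0.02003753  ⇒  α' = 21.99429°
a' = a·cos α / cos α' = 200.6000·cos 20.182°/cos 21.99429° = 203.062068
action lengths: √(r_a1²−r_b1²) = 48.394644, √(r_a2²−r_b2²) = 42.466847
base pitch p_b = π·m·cos α = 8.698675
CR = (48.394644 + 42.466847 − 203.062068·sin 21.99429°)/8.698675 = 1.702773
contact ratio ≈ 1.7028

1.7028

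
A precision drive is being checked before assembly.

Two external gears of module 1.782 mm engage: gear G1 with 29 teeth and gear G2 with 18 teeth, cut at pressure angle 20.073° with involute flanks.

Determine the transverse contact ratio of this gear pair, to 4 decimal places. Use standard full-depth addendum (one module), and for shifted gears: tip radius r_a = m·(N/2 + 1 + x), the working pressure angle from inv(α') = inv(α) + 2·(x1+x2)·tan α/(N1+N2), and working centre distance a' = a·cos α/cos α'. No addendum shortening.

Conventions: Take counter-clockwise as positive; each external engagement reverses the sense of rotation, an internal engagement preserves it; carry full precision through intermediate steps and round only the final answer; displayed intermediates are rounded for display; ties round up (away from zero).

1.5851

class = single-mesh tooth geometry [involute pair 29T × 18T, m = 1.782]
base radii: r_b1 = 24.269438, r_b2 = 15.063789
tip radii: r_a1 = 27.621000, r_a2 = 17.820000
no profile shift: α' = α, a' = a
action lengths: √(r_a1²−r_b1²) = 13.187646, √(r_a2²−r_b2²) = 9.520223
base pitch p_b = π·m·cos α = 5.258254
CR = (13.187646 + 9.520223 − 41.877000·sin 20.07300°)/5.258254 = 1.585120
contact ratio ≈ 1.5851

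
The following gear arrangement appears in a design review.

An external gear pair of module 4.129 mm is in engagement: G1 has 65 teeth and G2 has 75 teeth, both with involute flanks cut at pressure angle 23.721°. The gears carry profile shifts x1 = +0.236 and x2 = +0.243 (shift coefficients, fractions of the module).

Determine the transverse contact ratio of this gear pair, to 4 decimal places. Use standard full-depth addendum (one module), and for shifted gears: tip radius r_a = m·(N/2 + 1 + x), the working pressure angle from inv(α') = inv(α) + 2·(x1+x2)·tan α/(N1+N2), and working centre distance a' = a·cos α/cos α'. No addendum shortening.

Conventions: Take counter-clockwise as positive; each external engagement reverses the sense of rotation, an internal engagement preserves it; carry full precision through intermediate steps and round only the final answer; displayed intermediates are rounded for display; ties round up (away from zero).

class = single-mesh tooth geometry [involute pair 65T × 75T, m = 4.129]
base radii: r_b1 = 122.855275, r_b2 = 141.756086
tip radii: r_a1 = 139.295944, r_a2 = 159.969847
inv(α') = inv(23.721°) + 2·(+0.236+0.243)·tan α/(65+75) = 0.02840377  ⇒  α' = 24.57784°
a' = a·cos α / cos α' = 289.0300·cos 23.721°/cos 24.57784° = 290.974517
action lengths: √(r_a1²−r_b1²) = 65.650144, √(r_a2²−r_b2²) = 74.132071
base pitch p_b = π·m·cos α = 11.875730
CR = (65.650144 + 74.132071 − 290.974517·sin 24.57784°)/11.875730 = 1.579476
contact ratio ≈ 1.5795

1.5795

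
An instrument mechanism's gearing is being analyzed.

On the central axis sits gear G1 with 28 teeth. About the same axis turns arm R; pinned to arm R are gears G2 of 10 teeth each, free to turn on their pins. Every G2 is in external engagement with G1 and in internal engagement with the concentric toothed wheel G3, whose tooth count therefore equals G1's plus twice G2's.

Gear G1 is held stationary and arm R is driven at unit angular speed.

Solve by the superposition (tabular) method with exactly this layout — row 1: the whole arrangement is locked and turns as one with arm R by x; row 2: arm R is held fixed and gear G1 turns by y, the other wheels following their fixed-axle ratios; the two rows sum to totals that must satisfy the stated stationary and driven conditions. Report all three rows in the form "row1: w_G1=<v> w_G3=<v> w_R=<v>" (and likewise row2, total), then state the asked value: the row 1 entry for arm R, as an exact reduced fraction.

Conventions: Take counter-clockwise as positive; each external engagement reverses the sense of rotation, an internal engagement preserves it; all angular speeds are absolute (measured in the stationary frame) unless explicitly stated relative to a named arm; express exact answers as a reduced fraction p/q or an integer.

class = planetary set [G3 = 28+2·10 = 48; Willis about the carrier]
superposition row 1 [locked train]: every member turns x
superposition row 2 [arm held]: sun y, ring −(28/48)·y, arm 0
boundary: total ω_sun = x + y = 0 and total ω_arm = x = 1  ⇒  y = -1, x = 1
row 2 ring = −(28/48)·(-1) = 7/12
totals (row 1 + row 2): sun 1 + (-1) = 0, ring 1 + 7/12 = 19/12, arm 1 + 0 = 1
asked cell (row1, arm) = 1

row1: w_G1=1 w_G3=1 w_R=1
row2: w_G1=-1 w_G3=7/12 w_R=0
total: w_G1=0 w_G3=19/12 w_R=1
asked value: 1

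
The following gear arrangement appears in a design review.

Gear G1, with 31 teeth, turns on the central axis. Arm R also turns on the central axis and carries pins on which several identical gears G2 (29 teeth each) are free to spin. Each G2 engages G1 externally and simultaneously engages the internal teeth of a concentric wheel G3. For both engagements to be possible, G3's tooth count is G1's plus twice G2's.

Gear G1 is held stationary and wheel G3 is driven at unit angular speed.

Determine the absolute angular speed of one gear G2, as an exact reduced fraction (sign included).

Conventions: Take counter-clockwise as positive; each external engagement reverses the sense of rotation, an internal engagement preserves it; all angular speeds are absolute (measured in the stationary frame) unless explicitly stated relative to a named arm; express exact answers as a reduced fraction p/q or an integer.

topology: planetary set — G1 31T / G2 29T / G3 89T, arm = carrier (Willis)
ring teeth: 31 + 2·29 = 89
31(ω_sun−ω_arm) = −89(ω_ring−ω_arm),  ω_sun = 0, ω_ring = 1
31(0−ω_arm) = −89(1−ω_arm)  ⇒  120·ω_arm = 89  ⇒  ω_arm = 89/120
sun–planet mesh: 31·(0−89/120) = −29·(ω_p−ω_arm)  ⇒  ω_p−ω_arm = 2759/3480
ω_p = 89/120 + 2759/3480 = 89/58
exact speed ratio = 89/58

89/58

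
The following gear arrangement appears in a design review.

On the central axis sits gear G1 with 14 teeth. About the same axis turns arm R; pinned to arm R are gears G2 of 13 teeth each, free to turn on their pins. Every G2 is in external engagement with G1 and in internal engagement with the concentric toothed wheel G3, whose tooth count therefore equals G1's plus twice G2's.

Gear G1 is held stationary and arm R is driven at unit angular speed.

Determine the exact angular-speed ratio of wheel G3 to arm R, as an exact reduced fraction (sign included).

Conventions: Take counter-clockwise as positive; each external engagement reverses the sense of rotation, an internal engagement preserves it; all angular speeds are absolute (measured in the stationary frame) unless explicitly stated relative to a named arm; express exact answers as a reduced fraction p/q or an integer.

recognized (axles ride arm R): planetary set, 14/13/40 teeth
ring teeth: 14 + 2·13 = 40
14(ω_sun−ω_arm) = −40(ω_ring−ω_arm),  ω_sun = 0, ω_arm = 1
ω_ring = 1 − (14/40)(0−1) = 27/20
ω_out/ω_in = 27/20

27/20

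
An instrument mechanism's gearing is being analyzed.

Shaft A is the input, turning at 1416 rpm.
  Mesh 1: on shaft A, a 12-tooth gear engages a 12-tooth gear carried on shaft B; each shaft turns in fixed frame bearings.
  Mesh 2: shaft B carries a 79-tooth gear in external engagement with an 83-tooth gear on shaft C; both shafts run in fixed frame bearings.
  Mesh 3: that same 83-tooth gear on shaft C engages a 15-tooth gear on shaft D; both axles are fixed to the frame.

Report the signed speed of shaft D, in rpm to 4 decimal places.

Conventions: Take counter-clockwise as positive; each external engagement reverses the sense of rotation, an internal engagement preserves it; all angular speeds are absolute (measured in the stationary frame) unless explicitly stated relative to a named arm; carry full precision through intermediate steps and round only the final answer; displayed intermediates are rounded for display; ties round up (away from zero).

-7457.6000 rpm

recognized (4 fixed axles, 3 meshes): fixed-axis compound train
mesh 1 [12T→12T]: ω = 1416.0000×12/12 = 1416.0000 rpm, sense flips to −
mesh 2 [79T→83T]: ω = 1416.0000×79/83 = 1347.7590 rpm, sense flips to +
mesh 3 [83T→15T]: ω = 1347.7590×83/15 = 7457.6000 rpm, sense flips to −
signed output speed = -7457.6000 rpm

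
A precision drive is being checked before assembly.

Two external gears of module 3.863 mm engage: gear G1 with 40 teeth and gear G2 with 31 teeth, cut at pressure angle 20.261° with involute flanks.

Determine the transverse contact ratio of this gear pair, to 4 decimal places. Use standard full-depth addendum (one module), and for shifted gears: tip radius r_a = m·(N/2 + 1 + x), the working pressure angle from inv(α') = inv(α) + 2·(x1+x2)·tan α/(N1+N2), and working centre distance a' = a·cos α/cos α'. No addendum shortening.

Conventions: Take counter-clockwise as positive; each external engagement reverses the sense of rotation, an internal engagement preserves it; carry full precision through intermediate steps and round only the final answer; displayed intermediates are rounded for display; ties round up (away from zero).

class = single-mesh tooth geometry [involute pair 40T × 31T, m = 3.863]
base radii: r_b1 = 72.479527, r_b2 = 56.171634
tip radii: r_a1 = 81.123000, r_a2 = 63.739500
no profile shift: α' = α, a' = a
action lengths: √(r_a1²−r_b1²) = 36.437059, √(r_a2²−r_b2²) = 30.124266
base pitch p_b = π·m·cos α = 11.385058
CR = (36.437059 + 30.124266 − 137.136500·sin 20.26100°)/11.385058 = 1.675120
contact ratio ≈ 1.6751

1.6751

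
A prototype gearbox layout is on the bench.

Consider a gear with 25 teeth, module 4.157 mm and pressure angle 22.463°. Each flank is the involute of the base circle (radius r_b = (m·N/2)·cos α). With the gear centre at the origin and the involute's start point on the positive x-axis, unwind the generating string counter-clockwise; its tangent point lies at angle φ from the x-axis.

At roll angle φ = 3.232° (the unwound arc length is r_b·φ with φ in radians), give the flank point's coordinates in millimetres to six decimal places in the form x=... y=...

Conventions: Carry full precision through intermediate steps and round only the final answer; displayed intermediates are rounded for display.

x=48.096260 y=0.002872

class = single-mesh tooth geometry [base-circle involute, m = 4.157, 25T]
pitch radius r_p = m·N/2 = 4.157·25/2 = 51.962500
base radius r_b = r_p·cos α = 51.962500·cos 22.463° = 48.019921
roll angle φ = 3.232° = 0.05640904 rad
x = r_b·(cos φ + φ·sin φ) = 48.096260
y = r_b·(sin φ − φ·cos φ) = 0.002872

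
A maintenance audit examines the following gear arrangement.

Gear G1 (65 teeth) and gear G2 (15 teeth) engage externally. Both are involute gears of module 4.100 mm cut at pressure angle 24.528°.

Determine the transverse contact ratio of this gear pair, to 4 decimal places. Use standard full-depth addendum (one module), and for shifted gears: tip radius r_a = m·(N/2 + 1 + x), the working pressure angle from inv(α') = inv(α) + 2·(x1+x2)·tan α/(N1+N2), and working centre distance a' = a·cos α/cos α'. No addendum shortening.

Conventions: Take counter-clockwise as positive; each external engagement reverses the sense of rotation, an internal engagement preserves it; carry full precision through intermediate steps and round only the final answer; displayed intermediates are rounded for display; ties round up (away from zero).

class = single-mesh tooth geometry [involute pair 65T × 15T, m = 4.100]
base radii: r_b1 = 121.225321, r_b2 = 27.975074
tip radii: r_a1 = 137.350000, r_a2 = 34.850000
no profile shift: α' = α, a' = a
action lengths: √(r_a1²−r_b1²) = 64.571233, √(r_a2²−r_b2²) = 20.782631
base pitch p_b = π·m·cos α = 11.718172
CR = (64.571233 + 20.782631 − 164.000000·sin 24.52800°)/11.718172 = 1.473886
contact ratio ≈ 1.4739

1.4739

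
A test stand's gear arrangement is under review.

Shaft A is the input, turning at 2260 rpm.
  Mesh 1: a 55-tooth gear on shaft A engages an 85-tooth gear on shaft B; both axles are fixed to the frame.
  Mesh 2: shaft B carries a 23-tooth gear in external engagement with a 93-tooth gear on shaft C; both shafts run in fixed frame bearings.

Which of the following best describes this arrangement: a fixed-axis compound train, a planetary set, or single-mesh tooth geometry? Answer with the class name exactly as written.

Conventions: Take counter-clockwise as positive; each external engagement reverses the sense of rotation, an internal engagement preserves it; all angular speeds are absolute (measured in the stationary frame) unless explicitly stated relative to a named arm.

topology: fixed-axis compound train — 2 meshes, A→C
classification: fixed-axis compound train

fixed-axis compound train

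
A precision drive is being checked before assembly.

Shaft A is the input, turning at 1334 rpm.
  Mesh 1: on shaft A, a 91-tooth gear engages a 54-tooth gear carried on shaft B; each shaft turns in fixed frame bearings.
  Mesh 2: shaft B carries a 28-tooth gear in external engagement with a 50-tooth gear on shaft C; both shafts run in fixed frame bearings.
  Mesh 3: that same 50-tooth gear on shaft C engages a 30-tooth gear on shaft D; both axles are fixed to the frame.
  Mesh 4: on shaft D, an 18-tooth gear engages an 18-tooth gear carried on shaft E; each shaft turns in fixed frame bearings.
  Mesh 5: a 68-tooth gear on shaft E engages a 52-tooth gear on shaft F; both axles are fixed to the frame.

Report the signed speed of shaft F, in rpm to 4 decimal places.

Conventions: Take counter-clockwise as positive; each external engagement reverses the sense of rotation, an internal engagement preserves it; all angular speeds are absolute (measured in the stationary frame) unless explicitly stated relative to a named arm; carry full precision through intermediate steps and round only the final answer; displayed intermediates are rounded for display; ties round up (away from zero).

topology: fixed-axis compound train — 5 meshes, A→F
mesh 1 [91T→54T]: ω = 1334.0000×91/54 = 2248.0370 rpm, sense flips to −
mesh 2 [28T→50T]: ω = 2248.0370×28/50 = 1258.9007 rpm, sense flips to +
mesh 3 [50T→30T]: ω = 1258.9007×50/30 = 2098.1679 rpm, sense flips to −
mesh 4 [18T→18T]: ω = 2098.1679×18/18 = 2098.1679 rpm, sense flips to +
mesh 5 [68T→52T]: ω = 2098.1679×68/52 = 2743.7580 rpm, sense flips to −
signed output speed = -2743.7580 rpm

-2743.7580 rpm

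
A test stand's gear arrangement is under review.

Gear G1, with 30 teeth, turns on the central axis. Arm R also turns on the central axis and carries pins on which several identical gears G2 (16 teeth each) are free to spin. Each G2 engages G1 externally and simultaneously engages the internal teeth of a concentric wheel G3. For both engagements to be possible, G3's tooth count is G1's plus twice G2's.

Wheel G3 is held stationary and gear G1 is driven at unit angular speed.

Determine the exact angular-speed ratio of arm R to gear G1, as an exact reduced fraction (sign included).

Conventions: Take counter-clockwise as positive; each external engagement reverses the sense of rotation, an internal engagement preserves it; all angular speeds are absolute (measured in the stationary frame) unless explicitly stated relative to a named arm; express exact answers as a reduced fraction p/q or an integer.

recognized (axles ride arm R): planetary set, 30/16/62 teeth
ring teeth: 30 + 2·16 = 62
30(ω_sun−ω_arm) = −62(ω_ring−ω_arm),  ω_ring = 0, ω_sun = 1
30(1−ω_arm) = −62(0−ω_arm)  ⇒  92·ω_arm = 30  ⇒  ω_arm = 15/46
ω_out/ω_in = 15/46

15/46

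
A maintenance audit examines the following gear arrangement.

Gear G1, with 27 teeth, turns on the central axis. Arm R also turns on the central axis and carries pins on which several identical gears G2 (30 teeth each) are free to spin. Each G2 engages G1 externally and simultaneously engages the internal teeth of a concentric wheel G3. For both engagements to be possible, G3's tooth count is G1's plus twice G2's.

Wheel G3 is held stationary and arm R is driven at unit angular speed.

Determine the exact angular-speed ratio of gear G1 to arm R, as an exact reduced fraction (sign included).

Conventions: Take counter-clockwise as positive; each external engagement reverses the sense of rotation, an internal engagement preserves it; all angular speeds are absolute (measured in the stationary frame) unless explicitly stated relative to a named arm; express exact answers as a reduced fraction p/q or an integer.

class = planetary set [G3 = 27+2·30 = 87; Willis about the carrier]
ring teeth: 27 + 2·30 = 87
27(ω_sun−ω_arm) = −87(ω_ring−ω_arm),  ω_ring = 0, ω_arm = 1
ω_sun = 1 − (87/27)(0−1) = 38/9
ω_out/ω_in = 38/9

38/9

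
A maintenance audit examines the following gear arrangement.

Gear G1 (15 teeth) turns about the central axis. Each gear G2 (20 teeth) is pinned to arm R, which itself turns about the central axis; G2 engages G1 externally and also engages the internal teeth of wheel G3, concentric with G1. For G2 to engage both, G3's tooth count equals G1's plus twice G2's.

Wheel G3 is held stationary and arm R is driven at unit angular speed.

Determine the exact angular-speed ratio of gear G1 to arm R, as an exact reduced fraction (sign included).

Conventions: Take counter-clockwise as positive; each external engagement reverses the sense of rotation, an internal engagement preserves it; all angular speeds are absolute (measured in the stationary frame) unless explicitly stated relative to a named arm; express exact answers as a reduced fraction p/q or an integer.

14/3

recognized (axles ride arm R): planetary set, 15/20/55 teeth
ring teeth: 15 + 2·20 = 55
15(ω_sun−ω_arm) = −55(ω_ring−ω_arm),  ω_ring = 0, ω_arm = 1
ω_sun = 1 − (55/15)(0−1) = 14/3
ω_out/ω_in = 14/3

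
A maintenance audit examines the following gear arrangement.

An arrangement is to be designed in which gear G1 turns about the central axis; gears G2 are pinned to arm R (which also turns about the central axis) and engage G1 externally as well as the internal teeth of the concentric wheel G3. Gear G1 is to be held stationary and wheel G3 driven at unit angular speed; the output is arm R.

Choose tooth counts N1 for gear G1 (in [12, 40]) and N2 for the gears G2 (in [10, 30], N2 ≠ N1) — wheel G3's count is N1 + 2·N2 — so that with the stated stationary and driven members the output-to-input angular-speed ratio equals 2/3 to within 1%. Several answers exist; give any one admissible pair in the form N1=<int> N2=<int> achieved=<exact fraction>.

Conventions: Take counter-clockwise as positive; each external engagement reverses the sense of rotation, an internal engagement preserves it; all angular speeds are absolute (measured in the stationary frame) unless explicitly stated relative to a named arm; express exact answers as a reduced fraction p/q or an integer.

topology: planetary set — design target 2/3, arm = carrier (Willis)
Willis with ω_sun = 0: ω_arm/ω_ring = N3/(N1+N3); set equal to 2/3  ⇒  N3/N1 = (2/3)/(1 − 2/3) = 2
N3 = N1 + 2·N2  ⇒  N2/N1 = (N3/N1 − 1)/2 = (2 − 1)/2 = 1/2
smallest multiple with N1 ≥ 12 and N2 ≥ 10: k = 10  ⇒  N1 = 10·2 = 20, N2 = 10·1 = 10 (N1 ≤ 40, N2 ≤ 30, N2 ≠ N1 ✓), N3 = 20 + 2·10 = 40
check: N3/(N1+N3) with N1 = 20, N3 = 40 gives 2/3; |achieved − target| = 0 ≤ 1/150 ✓

N1=20 N2=10 achieved=2/3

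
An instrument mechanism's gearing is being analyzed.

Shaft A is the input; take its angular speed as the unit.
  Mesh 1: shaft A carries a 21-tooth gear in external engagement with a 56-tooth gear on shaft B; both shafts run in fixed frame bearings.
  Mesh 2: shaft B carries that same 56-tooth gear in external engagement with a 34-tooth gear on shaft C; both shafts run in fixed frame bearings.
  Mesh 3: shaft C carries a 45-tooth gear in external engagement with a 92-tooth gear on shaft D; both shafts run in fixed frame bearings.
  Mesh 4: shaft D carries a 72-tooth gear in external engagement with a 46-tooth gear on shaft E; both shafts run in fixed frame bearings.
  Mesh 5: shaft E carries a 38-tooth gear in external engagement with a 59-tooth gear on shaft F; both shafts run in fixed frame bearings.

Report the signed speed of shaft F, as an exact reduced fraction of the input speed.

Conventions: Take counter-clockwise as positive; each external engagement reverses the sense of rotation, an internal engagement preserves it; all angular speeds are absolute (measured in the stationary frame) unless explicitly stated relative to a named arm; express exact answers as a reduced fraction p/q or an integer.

5-mesh fixed-axis compound train (all bearings frame-fixed)
mesh 1 [21T→56T]: |ω|/ω_in = 1×21/56 = 3/8, sense flips to −
mesh 2 [56T→34T]: |ω|/ω_in = (3/8)×56/34 = 21/34, sense flips to +
mesh 3 [45T→92T]: |ω|/ω_in = (21/34)×45/92 = 945/3128, sense flips to −
mesh 4 [72T→46T]: |ω|/ω_in = (945/3128)×72/46 = 8505/17986, sense flips to +
mesh 5 [38T→59T]: |ω|/ω_in = (8505/17986)×38/59 = 161595/530587, sense flips to −
signed output speed (× input speed) = -161595/530587

-161595/530587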